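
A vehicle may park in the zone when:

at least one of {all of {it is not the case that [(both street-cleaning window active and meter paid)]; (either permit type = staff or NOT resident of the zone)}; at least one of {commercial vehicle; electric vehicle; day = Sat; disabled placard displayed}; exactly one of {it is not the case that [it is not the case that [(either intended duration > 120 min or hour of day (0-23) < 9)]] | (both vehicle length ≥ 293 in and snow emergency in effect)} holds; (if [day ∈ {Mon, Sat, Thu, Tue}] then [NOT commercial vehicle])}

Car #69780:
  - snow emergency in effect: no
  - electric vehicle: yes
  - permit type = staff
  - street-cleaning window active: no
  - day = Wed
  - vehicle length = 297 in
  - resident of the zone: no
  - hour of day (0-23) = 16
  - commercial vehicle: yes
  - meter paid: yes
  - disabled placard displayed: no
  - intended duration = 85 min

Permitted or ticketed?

Atomic conditions:
  street-cleaning window active: no → false
  meter paid: yes → true
  permit type = staff: staff == staff is true
  NOT resident of the zone: no → true
  commercial vehicle: yes → true
  electric vehicle: yes → true
  day = Sat: Wed == Sat is false
  disabled placard displayed: no → false
  intended duration > 120 min: 85 > 120 is false
  hour of day (0-23) < 9: 16 < 9 is false
  vehicle length ≥ 293 in: 297 ≥ 293 is true
  snow emergency in effect: no → false
  day ∈ {Mon, Sat, Thu, Tue}: Wed is not in the set → false
  NOT commercial vehicle: yes → false
Combine:
[1.1.1] false AND true = false
[1.1] NOT false = true
[1.2] true OR true = true
[1] true AND true = true
[2] true OR true OR false OR false = true
[3.1.1.1] false OR false = false
[3.1.1] NOT false = true
[3.1] NOT true = false
[3.2] true AND false = false
[3] exactly-one(false, false) = false
[4] false → false (antecedent false ⇒ implication holds) = true
[root] true OR true OR false OR true = true
Overall: true → permitted

Permitted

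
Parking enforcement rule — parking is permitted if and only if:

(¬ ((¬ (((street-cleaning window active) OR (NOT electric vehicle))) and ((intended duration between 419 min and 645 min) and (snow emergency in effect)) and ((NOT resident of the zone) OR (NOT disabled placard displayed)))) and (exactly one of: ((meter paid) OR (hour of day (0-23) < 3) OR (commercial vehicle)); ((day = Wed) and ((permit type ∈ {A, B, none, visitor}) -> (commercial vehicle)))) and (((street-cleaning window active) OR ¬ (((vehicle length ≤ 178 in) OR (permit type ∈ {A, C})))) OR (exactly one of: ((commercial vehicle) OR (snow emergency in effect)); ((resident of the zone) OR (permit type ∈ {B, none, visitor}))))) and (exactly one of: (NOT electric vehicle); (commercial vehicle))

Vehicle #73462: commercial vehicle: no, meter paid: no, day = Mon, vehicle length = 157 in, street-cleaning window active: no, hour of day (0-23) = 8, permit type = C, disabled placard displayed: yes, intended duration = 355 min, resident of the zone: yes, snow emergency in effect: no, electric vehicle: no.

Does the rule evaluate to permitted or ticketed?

Atomic conditions:
  street-cleaning window active: no → false
  NOT electric vehicle: no → true
  intended duration between 419 min and 645 min: 355 in [419, 645] is false
  snow emergency in effect: no → false
  NOT resident of the zone: yes → false
  NOT disabled placard displayed: yes → false
  meter paid: no → false
  hour of day (0-23) < 3: 8 < 3 is false
  commercial vehicle: no → false
  day = Wed: Mon == Wed is false
  permit type ∈ {A, B, none, visitor}: C is not in the set → false
  vehicle length ≤ 178 in: 157 ≤ 178 is true
  permit type ∈ {A, C}: C is in the set → true
  resident of the zone: yes → true
  permit type ∈ {B, none, visitor}: C is not in the set → false
Combine:
[1.1.1.1.1] false OR true = true
[1.1.1.1] NOT true = false
[1.1.1.2] false AND false = false
[1.1.1.3] false OR false = false
[1.1.1] false AND false AND false = false
[1.1] NOT false = true
[1.2.1] false OR false OR false = false
[1.2.2.2] false → false (antecedent false ⇒ implication holds) = true
[1.2.2] false AND true = false
[1.2] exactly-one(false, false) = false
[1.3.1.2.1] true OR true = true
[1.3.1.2] NOT true = false
[1.3.1] false OR false = false
[1.3.2.1] false OR false = false
[1.3.2.2] true OR false = true
[1.3.2] exactly-one(false, true) = true
[1.3] false OR true = true
[1] true AND false AND true = false
[2] exactly-one(true, false) = true
[root] false AND true = false
Overall: false → ticketed

Ticketed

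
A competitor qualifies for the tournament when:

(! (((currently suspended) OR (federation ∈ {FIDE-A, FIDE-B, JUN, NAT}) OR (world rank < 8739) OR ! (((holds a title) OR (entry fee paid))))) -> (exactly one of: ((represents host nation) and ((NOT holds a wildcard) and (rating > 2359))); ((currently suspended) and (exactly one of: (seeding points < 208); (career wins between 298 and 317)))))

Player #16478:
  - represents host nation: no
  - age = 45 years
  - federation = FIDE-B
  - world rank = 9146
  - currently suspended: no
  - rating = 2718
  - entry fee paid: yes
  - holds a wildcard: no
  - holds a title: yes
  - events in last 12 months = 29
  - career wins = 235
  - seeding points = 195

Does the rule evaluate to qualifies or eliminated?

Qualifies

Atomic conditions:
  currently suspended: no → false
  federation ∈ {FIDE-A, FIDE-B, JUN, NAT}: FIDE-B is in the set → true
  world rank < 8739: 9146 < 8739 is false
  holds a title: yes → true
  entry fee paid: yes → true
  represents host nation: no → false
  NOT holds a wildcard: no → true
  rating > 2359: 2718 > 2359 is true
  seeding points < 208: 195 < 208 is true
  career wins between 298 and 317: 235 in [298, 317] is false
Combine:
[1.1.4.1] true OR true = true
[1.1.4] NOT true = false
[1.1] false OR true OR false OR false = true
[1] NOT true = false
[2.1.2] true AND true = true
[2.1] false AND true = false
[2.2.2] exactly-one(true, false) = true
[2.2] false AND true = false
[2] exactly-one(false, false) = false
[root] false → false (antecedent false ⇒ implication holds) = true
Overall: true → qualifies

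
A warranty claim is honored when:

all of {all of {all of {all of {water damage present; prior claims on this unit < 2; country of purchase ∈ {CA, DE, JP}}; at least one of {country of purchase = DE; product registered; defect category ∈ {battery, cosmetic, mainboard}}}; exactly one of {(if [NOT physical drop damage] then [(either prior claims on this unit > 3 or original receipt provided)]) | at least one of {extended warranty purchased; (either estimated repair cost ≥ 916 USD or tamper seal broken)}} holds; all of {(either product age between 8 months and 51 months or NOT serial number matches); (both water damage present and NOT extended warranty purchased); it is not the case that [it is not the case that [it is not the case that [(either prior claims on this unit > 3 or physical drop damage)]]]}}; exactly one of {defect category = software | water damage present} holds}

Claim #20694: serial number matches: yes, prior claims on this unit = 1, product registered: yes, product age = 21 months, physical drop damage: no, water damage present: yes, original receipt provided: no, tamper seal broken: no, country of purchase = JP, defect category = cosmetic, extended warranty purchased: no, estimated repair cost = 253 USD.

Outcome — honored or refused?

Refused

Atomic conditions:
  water damage present: yes → true
  prior claims on this unit < 2: 1 < 2 is true
  country of purchase ∈ {CA, DE, JP}: JP is in the set → true
  country of purchase = DE: JP == DE is false
  product registered: yes → true
  defect category ∈ {battery, cosmetic, mainboard}: cosmetic is in the set → true
  NOT physical drop damage: no → true
  prior claims on this unit > 3: 1 > 3 is false
  original receipt provided: no → false
  extended warranty purchased: no → false
  estimated repair cost ≥ 916 USD: 253 ≥ 916 is false
  tamper seal broken: no → false
  product age between 8 months and 51 months: 21 in [8, 51] is true
  NOT serial number matches: yes → false
  NOT extended warranty purchased: no → true
  physical drop damage: no → false
  defect category = software: cosmetic == software is false
Combine:
[1.1.1] true AND true AND true = true
[1.1.2] false OR true OR true = true
[1.1] true AND true = true
[1.2.1.2] false OR false = false
[1.2.1] true → false = false
[1.2.2.2] false OR false = false
[1.2.2] false OR false = false
[1.2] exactly-one(false, false) = false
[1.3.1] true OR false = true
[1.3.2] true AND true = true
[1.3.3.1.1.1] false OR false = false
[1.3.3.1.1] NOT false = true
[1.3.3.1] NOT true = false
[1.3.3] NOT false = true
[1.3] true AND true AND true = true
[1] true AND false AND true = false
[2] exactly-one(false, true) = true
[root] false AND true = false
Overall: false → refused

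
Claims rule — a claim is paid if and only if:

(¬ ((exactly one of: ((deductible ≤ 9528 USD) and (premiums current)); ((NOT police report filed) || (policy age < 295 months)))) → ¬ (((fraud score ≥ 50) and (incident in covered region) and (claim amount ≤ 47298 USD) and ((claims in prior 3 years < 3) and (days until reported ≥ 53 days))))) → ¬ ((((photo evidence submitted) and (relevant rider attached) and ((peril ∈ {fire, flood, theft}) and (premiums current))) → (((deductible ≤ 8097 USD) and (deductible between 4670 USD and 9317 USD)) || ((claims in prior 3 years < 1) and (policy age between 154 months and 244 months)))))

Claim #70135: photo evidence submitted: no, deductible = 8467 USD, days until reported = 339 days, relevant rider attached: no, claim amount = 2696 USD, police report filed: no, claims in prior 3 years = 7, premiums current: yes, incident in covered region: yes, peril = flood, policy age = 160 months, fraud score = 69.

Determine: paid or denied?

Denied

Atomic conditions:
  deductible ≤ 9528 USD: 8467 ≤ 9528 is true
  premiums current: yes → true
  NOT police report filed: no → true
  policy age < 295 months: 160 < 295 is true
  fraud score ≥ 50: 69 ≥ 50 is true
  incident in covered region: yes → true
  claim amount ≤ 47298 USD: 2696 ≤ 47298 is true
  claims in prior 3 years < 3: 7 < 3 is false
  days until reported ≥ 53 days: 339 ≥ 53 is true
  photo evidence submitted: no → false
  relevant rider attached: no → false
  peril ∈ {fire, flood, theft}: flood is in the set → true
  deductible ≤ 8097 USD: 8467 ≤ 8097 is false
  deductible between 4670 USD and 9317 USD: 8467 in [4670, 9317] is true
  claims in prior 3 years < 1: 7 < 1 is false
  policy age between 154 months and 244 months: 160 in [154, 244] is true
Combine:
[1.1.1.1] true AND true = true
[1.1.1.2] true OR true = true
[1.1.1] exactly-one(true, true) = false
[1.1] NOT false = true
[1.2.1.4] false AND true = false
[1.2.1] true AND true AND true AND false = false
[1.2] NOT false = true
[1] true → true = true
[2.1.1.3] true AND true = true
[2.1.1] false AND false AND true = false
[2.1.2.1] false AND true = false
[2.1.2.2] false AND true = false
[2.1.2] false OR false = false
[2.1] false → false (antecedent false ⇒ implication holds) = true
[2] NOT true = false
[root] true → false = false
Overall: false → denied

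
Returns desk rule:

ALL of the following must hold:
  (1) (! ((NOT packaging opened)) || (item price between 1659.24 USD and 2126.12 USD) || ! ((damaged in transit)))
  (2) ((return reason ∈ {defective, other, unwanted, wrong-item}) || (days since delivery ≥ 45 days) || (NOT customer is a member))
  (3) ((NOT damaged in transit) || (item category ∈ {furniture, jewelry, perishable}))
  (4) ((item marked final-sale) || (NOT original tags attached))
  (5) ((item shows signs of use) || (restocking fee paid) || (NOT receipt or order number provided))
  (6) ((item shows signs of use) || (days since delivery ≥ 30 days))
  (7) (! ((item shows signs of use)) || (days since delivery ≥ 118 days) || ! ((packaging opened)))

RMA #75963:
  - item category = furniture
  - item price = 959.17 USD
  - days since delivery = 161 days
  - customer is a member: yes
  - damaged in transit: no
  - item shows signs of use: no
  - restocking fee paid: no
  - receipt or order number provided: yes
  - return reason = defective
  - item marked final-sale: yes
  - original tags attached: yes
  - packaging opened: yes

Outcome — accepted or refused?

Atomic conditions:
  NOT packaging opened: yes → false
  item price between 1659.24 USD and 2126.12 USD: 959.17 in [1659.24, 2126.12] is false
  damaged in transit: no → false
  return reason ∈ {defective, other, unwanted, wrong-item}: defective is in the set → true
  days since delivery ≥ 45 days: 161 ≥ 45 is true
  NOT customer is a member: yes → false
  NOT damaged in transit: no → true
  item category ∈ {furniture, jewelry, perishable}: furniture is in the set → true
  item marked final-sale: yes → true
  NOT original tags attached: yes → false
  item shows signs of use: no → false
  restocking fee paid: no → false
  NOT receipt or order number provided: yes → false
  days since delivery ≥ 30 days: 161 ≥ 30 is true
  days since delivery ≥ 118 days: 161 ≥ 118 is true
  packaging opened: yes → true
Combine:
[1.1] NOT false = true
[1.3] NOT false = true
[1] true OR false OR true = true
[2] true OR true OR false = true
[3] true OR true = true
[4] true OR false = true
[5] false OR false OR false = false
[6] false OR true = true
[7.1] NOT false = true
[7.3] NOT true = false
[7] true OR true OR false = true
[root] true AND true AND true AND true AND false AND true AND true = false
Overall: false → refused

Refused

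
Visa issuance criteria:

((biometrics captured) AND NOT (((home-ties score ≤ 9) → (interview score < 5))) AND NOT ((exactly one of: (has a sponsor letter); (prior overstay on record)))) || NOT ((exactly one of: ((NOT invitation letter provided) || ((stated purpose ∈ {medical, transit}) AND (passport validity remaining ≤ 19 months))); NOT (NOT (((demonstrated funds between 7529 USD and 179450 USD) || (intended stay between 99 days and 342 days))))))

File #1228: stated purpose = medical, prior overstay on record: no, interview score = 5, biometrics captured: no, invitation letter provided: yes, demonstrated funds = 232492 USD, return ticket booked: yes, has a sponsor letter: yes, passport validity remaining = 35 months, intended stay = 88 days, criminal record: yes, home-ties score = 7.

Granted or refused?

Atomic conditions:
  biometrics captured: no → false
  home-ties score ≤ 9: 7 ≤ 9 is true
  interview score < 5: 5 < 5 is false
  has a sponsor letter: yes → true
  prior overstay on record: no → false
  NOT invitation letter provided: yes → false
  stated purpose ∈ {medical, transit}: medical is in the set → true
  passport validity remaining ≤ 19 months: 35 ≤ 19 is false
  demonstrated funds between 7529 USD and 179450 USD: 232492 in [7529, 179450] is false
  intended stay between 99 days and 342 days: 88 in [99, 342] is false
Combine:
[1.2.1] true → false = false
[1.2] NOT false = true
[1.3.1] exactly-one(true, false) = true
[1.3] NOT true = false
[1] false AND true AND false = false
[2.1.1.2] true AND false = false
[2.1.1] false OR false = false
[2.1.2.1.1] false OR false = false
[2.1.2.1] NOT false = true
[2.1.2] NOT true = false
[2.1] exactly-one(false, false) = false
[2] NOT false = true
[root] false OR true = true
Overall: true → granted

Granted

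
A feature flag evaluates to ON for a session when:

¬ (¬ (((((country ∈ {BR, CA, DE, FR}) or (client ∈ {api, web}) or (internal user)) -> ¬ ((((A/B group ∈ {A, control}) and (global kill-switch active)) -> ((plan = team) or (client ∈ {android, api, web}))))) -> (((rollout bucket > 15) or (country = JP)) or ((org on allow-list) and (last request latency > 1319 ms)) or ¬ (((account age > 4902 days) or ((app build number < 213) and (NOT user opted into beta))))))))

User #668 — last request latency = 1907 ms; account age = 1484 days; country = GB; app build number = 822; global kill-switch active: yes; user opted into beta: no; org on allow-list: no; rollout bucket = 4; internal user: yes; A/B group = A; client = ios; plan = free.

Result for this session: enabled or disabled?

Atomic conditions:
  country ∈ {BR, CA, DE, FR}: GB is not in the set → false
  client ∈ {api, web}: ios is not in the set → false
  internal user: yes → true
  A/B group ∈ {A, control}: A is in the set → true
  global kill-switch active: yes → true
  plan = team: free == team is false
  client ∈ {android, api, web}: ios is not in the set → false
  rollout bucket > 15: 4 > 15 is false
  country = JP: GB == JP is false
  org on allow-list: no → false
  last request latency > 1319 ms: 1907 > 1319 is true
  account age > 4902 days: 1484 > 4902 is false
  app build number < 213: 822 < 213 is false
  NOT user opted into beta: no → true
Combine:
[1.1.1.1] false OR false OR true = true
[1.1.1.2.1.1] true AND true = true
[1.1.1.2.1.2] false OR false = false
[1.1.1.2.1] true → false = false
[1.1.1.2] NOT false = true
[1.1.1] true → true = true
[1.1.2.1] false OR false = false
[1.1.2.2] false AND true = false
[1.1.2.3.1.2] false AND true = false
[1.1.2.3.1] false OR false = false
[1.1.2.3] NOT false = true
[1.1.2] false OR false OR true = true
[1.1] true → true = true
[1] NOT true = false
[root] NOT false = true
Overall: true → enabled

Enabled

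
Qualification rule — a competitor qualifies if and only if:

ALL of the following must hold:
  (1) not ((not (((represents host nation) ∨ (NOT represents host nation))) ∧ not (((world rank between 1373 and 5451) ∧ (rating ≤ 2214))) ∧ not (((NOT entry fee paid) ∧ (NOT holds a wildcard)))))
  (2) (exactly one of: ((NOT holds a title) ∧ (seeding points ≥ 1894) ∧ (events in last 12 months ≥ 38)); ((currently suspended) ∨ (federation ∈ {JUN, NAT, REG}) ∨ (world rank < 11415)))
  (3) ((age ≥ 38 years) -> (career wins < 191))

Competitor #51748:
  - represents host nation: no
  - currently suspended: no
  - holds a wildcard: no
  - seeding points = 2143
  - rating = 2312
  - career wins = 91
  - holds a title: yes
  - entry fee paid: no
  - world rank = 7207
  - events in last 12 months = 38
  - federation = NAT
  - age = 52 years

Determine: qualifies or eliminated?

Atomic conditions:
  represents host nation: no → false
  NOT represents host nation: no → true
  world rank between 1373 and 5451: 7207 in [1373, 5451] is false
  rating ≤ 2214: 2312 ≤ 2214 is false
  NOT entry fee paid: no → true
  NOT holds a wildcard: no → true
  NOT holds a title: yes → false
  seeding points ≥ 1894: 2143 ≥ 1894 is true
  events in last 12 months ≥ 38: 38 ≥ 38 is true
  currently suspended: no → false
  federation ∈ {JUN, NAT, REG}: NAT is in the set → true
  world rank < 11415: 7207 < 11415 is true
  age ≥ 38 years: 52 ≥ 38 is true
  career wins < 191: 91 < 191 is true
Combine:
[1.1.1.1] false OR true = true
[1.1.1] NOT true = false
[1.1.2.1] false AND false = false
[1.1.2] NOT false = true
[1.1.3.1] true AND true = true
[1.1.3] NOT true = false
[1.1] false AND true AND false = false
[1] NOT false = true
[2.1] false AND true AND true = false
[2.2] false OR true OR true = true
[2] exactly-one(false, true) = true
[3] true → true = true
[root] true AND true AND true = true
Overall: true → qualifies

Qualifies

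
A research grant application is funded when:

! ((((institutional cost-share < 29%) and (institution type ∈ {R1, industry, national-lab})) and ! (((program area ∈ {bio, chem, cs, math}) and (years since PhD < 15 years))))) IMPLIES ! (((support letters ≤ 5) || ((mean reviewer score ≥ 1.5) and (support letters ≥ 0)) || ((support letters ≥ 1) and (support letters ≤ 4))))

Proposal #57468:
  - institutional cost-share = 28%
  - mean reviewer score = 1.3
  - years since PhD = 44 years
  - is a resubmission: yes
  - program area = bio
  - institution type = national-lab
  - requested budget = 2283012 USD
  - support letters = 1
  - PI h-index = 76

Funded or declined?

Funded

Atomic conditions:
  institutional cost-share < 29%: 28 < 29 is true
  institution type ∈ {R1, industry, national-lab}: national-lab is in the set → true
  program area ∈ {bio, chem, cs, math}: bio is in the set → true
  years since PhD < 15 years: 44 < 15 is false
  support letters ≤ 5: 1 ≤ 5 is true
  mean reviewer score ≥ 1.5: 1.3 ≥ 1.5 is false
  support letters ≥ 0: 1 ≥ 0 is true
  support letters ≥ 1: 1 ≥ 1 is true
  support letters ≤ 4: 1 ≤ 4 is true
Combine:
[1.1.1] true AND true = true
[1.1.2.1] true AND false = false
[1.1.2] NOT false = true
[1.1] true AND true = true
[1] NOT true = false
[2.1.2] false AND true = false
[2.1.3] true AND true = true
[2.1] true OR false OR true = true
[2] NOT true = false
[root] false → false (antecedent false ⇒ implication holds) = true
Overall: true → funded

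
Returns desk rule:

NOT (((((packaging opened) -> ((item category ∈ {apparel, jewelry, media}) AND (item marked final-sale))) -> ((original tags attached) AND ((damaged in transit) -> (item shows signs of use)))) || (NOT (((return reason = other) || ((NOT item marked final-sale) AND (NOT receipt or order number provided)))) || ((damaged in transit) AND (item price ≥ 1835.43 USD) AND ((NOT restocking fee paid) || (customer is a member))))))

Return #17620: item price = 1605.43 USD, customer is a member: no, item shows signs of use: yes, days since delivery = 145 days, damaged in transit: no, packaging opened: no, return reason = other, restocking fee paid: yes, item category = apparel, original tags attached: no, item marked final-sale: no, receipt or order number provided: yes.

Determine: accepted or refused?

Atomic conditions:
  packaging opened: no → false
  item category ∈ {apparel, jewelry, media}: apparel is in the set → true
  item marked final-sale: no → false
  original tags attached: no → false
  damaged in transit: no → false
  item shows signs of use: yes → true
  return reason = other: other == other is true
  NOT item marked final-sale: no → true
  NOT receipt or order number provided: yes → false
  item price ≥ 1835.43 USD: 1605.43 ≥ 1835.43 is false
  NOT restocking fee paid: yes → false
  customer is a member: no → false
Combine:
[1.1.1.2] true AND false = false
[1.1.1] false → false (antecedent false ⇒ implication holds) = true
[1.1.2.2] false → true (antecedent false ⇒ implication holds) = true
[1.1.2] false AND true = false
[1.1] true → false = false
[1.2.1.1.2] true AND false = false
[1.2.1.1] true OR false = true
[1.2.1] NOT true = false
[1.2.2.3] false OR false = false
[1.2.2] false AND false AND false = false
[1.2] false OR false = false
[1] false OR false = false
[root] NOT false = true
Overall: true → accepted

Accepted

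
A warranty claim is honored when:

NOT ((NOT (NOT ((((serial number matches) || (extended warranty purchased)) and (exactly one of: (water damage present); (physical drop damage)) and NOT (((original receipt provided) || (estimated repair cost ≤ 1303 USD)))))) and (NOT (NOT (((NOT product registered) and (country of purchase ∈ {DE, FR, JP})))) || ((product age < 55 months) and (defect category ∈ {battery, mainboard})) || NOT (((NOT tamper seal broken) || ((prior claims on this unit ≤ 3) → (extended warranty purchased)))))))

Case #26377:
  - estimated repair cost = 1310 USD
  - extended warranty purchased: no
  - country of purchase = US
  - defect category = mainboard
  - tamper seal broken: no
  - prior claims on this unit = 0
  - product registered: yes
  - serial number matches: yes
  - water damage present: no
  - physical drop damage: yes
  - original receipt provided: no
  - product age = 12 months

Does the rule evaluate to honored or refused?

Refused

Atomic conditions:
  serial number matches: yes → true
  extended warranty purchased: no → false
  water damage present: no → false
  physical drop damage: yes → true
  original receipt provided: no → false
  estimated repair cost ≤ 1303 USD: 1310 ≤ 1303 is false
  NOT product registered: yes → false
  country of purchase ∈ {DE, FR, JP}: US is not in the set → false
  product age < 55 months: 12 < 55 is true
  defect category ∈ {battery, mainboard}: mainboard is in the set → true
  NOT tamper seal broken: no → true
  prior claims on this unit ≤ 3: 0 ≤ 3 is true
Combine:
[1.1.1.1.1] true OR false = true
[1.1.1.1.2] exactly-one(false, true) = true
[1.1.1.1.3.1] false OR false = false
[1.1.1.1.3] NOT false = true
[1.1.1.1] true AND true AND true = true
[1.1.1] NOT true = false
[1.1] NOT false = true
[1.2.1.1.1] false AND false = false
[1.2.1.1] NOT false = true
[1.2.1] NOT true = false
[1.2.2] true AND true = true
[1.2.3.1.2] true → false = false
[1.2.3.1] true OR false = true
[1.2.3] NOT true = false
[1.2] false OR true OR false = true
[1] true AND true = true
[root] NOT true = false
Overall: false → refused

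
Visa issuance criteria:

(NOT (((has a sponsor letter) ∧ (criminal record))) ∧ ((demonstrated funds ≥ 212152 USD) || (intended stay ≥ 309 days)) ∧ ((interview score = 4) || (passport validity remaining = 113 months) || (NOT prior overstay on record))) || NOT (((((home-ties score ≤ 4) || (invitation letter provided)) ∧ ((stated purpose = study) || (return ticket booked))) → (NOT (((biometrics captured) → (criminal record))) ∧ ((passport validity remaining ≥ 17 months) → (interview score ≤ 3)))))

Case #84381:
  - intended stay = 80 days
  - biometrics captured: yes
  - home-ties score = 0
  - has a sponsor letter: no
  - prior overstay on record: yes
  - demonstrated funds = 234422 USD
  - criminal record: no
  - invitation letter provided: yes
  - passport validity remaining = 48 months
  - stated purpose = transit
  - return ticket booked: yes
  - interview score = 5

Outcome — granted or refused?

Atomic conditions:
  has a sponsor letter: no → false
  criminal record: no → false
  demonstrated funds ≥ 212152 USD: 234422 ≥ 212152 is true
  intended stay ≥ 309 days: 80 ≥ 309 is false
  interview score = 4: 5 == 4 is false
  passport validity remaining = 113 months: 48 == 113 is false
  NOT prior overstay on record: yes → false
  home-ties score ≤ 4: 0 ≤ 4 is true
  invitation letter provided: yes → true
  stated purpose = study: transit == study is false
  return ticket booked: yes → true
  biometrics captured: yes → true
  passport validity remaining ≥ 17 months: 48 ≥ 17 is true
  interview score ≤ 3: 5 ≤ 3 is false
Combine:
[1.1.1] false AND false = false
[1.1] NOT false = true
[1.2] true OR false = true
[1.3] false OR false OR false = false
[1] true AND true AND false = false
[2.1.1.1] true OR true = true
[2.1.1.2] false OR true = true
[2.1.1] true AND true = true
[2.1.2.1.1] true → false = false
[2.1.2.1] NOT false = true
[2.1.2.2] true → false = false
[2.1.2] true AND false = false
[2.1] true → false = false
[2] NOT false = true
[root] false OR true = true
Overall: true → granted

Granted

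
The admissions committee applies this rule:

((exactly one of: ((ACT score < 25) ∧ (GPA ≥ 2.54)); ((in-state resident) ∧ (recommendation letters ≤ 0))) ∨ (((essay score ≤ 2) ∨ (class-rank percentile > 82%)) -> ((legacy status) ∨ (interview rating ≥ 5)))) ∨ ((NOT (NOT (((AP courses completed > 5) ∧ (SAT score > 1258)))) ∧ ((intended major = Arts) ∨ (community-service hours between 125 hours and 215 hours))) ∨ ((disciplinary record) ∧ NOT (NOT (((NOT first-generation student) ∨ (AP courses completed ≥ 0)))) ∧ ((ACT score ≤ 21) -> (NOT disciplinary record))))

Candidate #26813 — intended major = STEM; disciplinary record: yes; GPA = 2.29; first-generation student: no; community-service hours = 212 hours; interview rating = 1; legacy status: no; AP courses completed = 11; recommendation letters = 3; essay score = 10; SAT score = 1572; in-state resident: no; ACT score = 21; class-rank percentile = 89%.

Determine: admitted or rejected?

Admitted

Atomic conditions:
  ACT score < 25: 21 < 25 is true
  GPA ≥ 2.54: 2.29 ≥ 2.54 is false
  in-state resident: no → false
  recommendation letters ≤ 0: 3 ≤ 0 is false
  essay score ≤ 2: 10 ≤ 2 is false
  class-rank percentile > 82%: 89 > 82 is true
  legacy status: no → false
  interview rating ≥ 5: 1 ≥ 5 is false
  AP courses completed > 5: 11 > 5 is true
  SAT score > 1258: 1572 > 1258 is true
  intended major = Arts: STEM == Arts is false
  community-service hours between 125 hours and 215 hours: 212 in [125, 215] is true
  disciplinary record: yes → true
  NOT first-generation student: no → true
  AP courses completed ≥ 0: 11 ≥ 0 is true
  ACT score ≤ 21: 21 ≤ 21 is true
  NOT disciplinary record: yes → false
Combine:
[1.1.1] true AND false = false
[1.1.2] false AND false = false
[1.1] exactly-one(false, false) = false
[1.2.1] false OR true = true
[1.2.2] false OR false = false
[1.2] true → false = false
[1] false OR false = false
[2.1.1.1.1] true AND true = true
[2.1.1.1] NOT true = false
[2.1.1] NOT false = true
[2.1.2] false OR true = true
[2.1] true AND true = true
[2.2.2.1.1] true OR true = true
[2.2.2.1] NOT true = false
[2.2.2] NOT false = true
[2.2.3] true → false = false
[2.2] true AND true AND false = false
[2] true OR false = true
[root] false OR true = true
Overall: true → admitted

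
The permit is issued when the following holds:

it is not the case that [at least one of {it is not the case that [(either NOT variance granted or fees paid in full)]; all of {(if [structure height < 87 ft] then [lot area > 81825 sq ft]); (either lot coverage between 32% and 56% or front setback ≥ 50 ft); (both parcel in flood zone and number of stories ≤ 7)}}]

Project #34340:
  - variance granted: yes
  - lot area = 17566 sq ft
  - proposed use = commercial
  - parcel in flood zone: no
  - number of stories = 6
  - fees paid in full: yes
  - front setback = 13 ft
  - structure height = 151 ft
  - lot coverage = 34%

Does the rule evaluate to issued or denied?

Atomic conditions:
  NOT variance granted: yes → false
  fees paid in full: yes → true
  structure height < 87 ft: 151 < 87 is false
  lot area > 81825 sq ft: 17566 > 81825 is false
  lot coverage between 32% and 56%: 34 in [32, 56] is true
  front setback ≥ 50 ft: 13 ≥ 50 is false
  parcel in flood zone: no → false
  number of stories ≤ 7: 6 ≤ 7 is true
Combine:
[1.1.1] false OR true = true
[1.1] NOT true = false
[1.2.1] false → false (antecedent false ⇒ implication holds) = true
[1.2.2] true OR false = true
[1.2.3] false AND true = false
[1.2] true AND true AND false = false
[1] false OR false = false
[root] NOT false = true
Overall: true → issued

Issued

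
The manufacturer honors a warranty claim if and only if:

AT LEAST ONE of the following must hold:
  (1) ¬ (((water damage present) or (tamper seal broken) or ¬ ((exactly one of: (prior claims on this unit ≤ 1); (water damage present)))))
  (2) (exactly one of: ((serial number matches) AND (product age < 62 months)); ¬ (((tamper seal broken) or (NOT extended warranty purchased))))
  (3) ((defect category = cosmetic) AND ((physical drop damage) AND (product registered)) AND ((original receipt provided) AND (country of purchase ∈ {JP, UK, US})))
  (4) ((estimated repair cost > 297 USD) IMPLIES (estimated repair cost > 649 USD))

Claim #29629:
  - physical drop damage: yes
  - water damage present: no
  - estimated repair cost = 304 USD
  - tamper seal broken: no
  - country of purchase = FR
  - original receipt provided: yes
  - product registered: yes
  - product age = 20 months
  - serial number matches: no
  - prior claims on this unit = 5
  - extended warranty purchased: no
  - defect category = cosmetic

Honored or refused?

Atomic conditions:
  water damage present: no → false
  tamper seal broken: no → false
  prior claims on this unit ≤ 1: 5 ≤ 1 is false
  serial number matches: no → false
  product age < 62 months: 20 < 62 is true
  NOT extended warranty purchased: no → true
  defect category = cosmetic: cosmetic == cosmetic is true
  physical drop damage: yes → true
  product registered: yes → true
  original receipt provided: yes → true
  country of purchase ∈ {JP, UK, US}: FR is not in the set → false
  estimated repair cost > 297 USD: 304 > 297 is true
  estimated repair cost > 649 USD: 304 > 649 is false
Combine:
[1.1.3.1] exactly-one(false, false) = false
[1.1.3] NOT false = true
[1.1] false OR false OR true = true
[1] NOT true = false
[2.1] false AND true = false
[2.2.1] false OR true = true
[2.2] NOT true = false
[2] exactly-one(false, false) = false
[3.2] true AND true = true
[3.3] true AND false = false
[3] true AND true AND false = false
[4] true → false = false
[root] false OR false OR false OR false = false
Overall: false → refused

Refused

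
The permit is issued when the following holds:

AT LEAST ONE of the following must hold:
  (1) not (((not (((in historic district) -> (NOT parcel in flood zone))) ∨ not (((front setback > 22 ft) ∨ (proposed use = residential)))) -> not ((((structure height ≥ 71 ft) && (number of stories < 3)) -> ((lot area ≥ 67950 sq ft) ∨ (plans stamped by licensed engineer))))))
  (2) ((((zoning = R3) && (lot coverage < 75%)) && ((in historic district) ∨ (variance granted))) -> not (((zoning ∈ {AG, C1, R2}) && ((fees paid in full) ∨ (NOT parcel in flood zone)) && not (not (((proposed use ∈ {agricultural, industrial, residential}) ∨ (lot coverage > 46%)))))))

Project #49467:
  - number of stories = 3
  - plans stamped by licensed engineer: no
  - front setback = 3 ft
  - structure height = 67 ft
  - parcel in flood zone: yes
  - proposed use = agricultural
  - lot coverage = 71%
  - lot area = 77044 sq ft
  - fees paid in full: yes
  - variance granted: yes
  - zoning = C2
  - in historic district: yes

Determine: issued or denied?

Issued

Atomic conditions:
  in historic district: yes → true
  NOT parcel in flood zone: yes → false
  front setback > 22 ft: 3 > 22 is false
  proposed use = residential: agricultural == residential is false
  structure height ≥ 71 ft: 67 ≥ 71 is false
  number of stories < 3: 3 < 3 is false
  lot area ≥ 67950 sq ft: 77044 ≥ 67950 is true
  plans stamped by licensed engineer: no → false
  zoning = R3: C2 == R3 is false
  lot coverage < 75%: 71 < 75 is true
  variance granted: yes → true
  zoning ∈ {AG, C1, R2}: C2 is not in the set → false
  fees paid in full: yes → true
  proposed use ∈ {agricultural, industrial, residential}: agricultural is in the set → true
  lot coverage > 46%: 71 > 46 is true
Combine:
[1.1.1.1.1] true → false = false
[1.1.1.1] NOT false = true
[1.1.1.2.1] false OR false = false
[1.1.1.2] NOT false = true
[1.1.1] true OR true = true
[1.1.2.1.1] false AND false = false
[1.1.2.1.2] true OR false = true
[1.1.2.1] false → true (antecedent false ⇒ implication holds) = true
[1.1.2] NOT true = false
[1.1] true → false = false
[1] NOT false = true
[2.1.1] false AND true = false
[2.1.2] true OR true = true
[2.1] false AND true = false
[2.2.1.2] true OR false = true
[2.2.1.3.1.1] true OR true = true
[2.2.1.3.1] NOT true = false
[2.2.1.3] NOT false = true
[2.2.1] false AND true AND true = false
[2.2] NOT false = true
[2] false → true (antecedent false ⇒ implication holds) = true
[root] true OR true = true
Overall: true → issued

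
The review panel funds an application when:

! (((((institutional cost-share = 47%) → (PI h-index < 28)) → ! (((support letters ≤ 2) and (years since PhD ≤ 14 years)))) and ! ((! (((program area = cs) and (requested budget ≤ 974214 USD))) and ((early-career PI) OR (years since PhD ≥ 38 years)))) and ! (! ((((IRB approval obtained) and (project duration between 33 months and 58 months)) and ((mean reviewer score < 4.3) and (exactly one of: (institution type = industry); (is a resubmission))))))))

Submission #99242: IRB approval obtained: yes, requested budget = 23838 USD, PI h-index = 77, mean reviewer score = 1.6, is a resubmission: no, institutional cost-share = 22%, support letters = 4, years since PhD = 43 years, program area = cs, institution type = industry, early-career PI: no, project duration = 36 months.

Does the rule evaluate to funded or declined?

Atomic conditions:
  institutional cost-share = 47%: 22 == 47 is false
  PI h-index < 28: 77 < 28 is false
  support letters ≤ 2: 4 ≤ 2 is false
  years since PhD ≤ 14 years: 43 ≤ 14 is false
  program area = cs: cs == cs is true
  requested budget ≤ 974214 USD: 23838 ≤ 974214 is true
  early-career PI: no → false
  years since PhD ≥ 38 years: 43 ≥ 38 is true
  IRB approval obtained: yes → true
  project duration between 33 months and 58 months: 36 in [33, 58] is true
  mean reviewer score < 4.3: 1.6 < 4.3 is true
  institution type = industry: industry == industry is true
  is a resubmission: no → false
Combine:
[1.1.1] false → false (antecedent false ⇒ implication holds) = true
[1.1.2.1] false AND false = false
[1.1.2] NOT false = true
[1.1] true → true = true
[1.2.1.1.1] true AND true = true
[1.2.1.1] NOT true = false
[1.2.1.2] false OR true = true
[1.2.1] false AND true = false
[1.2] NOT false = true
[1.3.1.1.1] true AND true = true
[1.3.1.1.2.2] exactly-one(true, false) = true
[1.3.1.1.2] true AND true = true
[1.3.1.1] true AND true = true
[1.3.1] NOT true = false
[1.3] NOT false = true
[1] true AND true AND true = true
[root] NOT true = false
Overall: false → declined

Declined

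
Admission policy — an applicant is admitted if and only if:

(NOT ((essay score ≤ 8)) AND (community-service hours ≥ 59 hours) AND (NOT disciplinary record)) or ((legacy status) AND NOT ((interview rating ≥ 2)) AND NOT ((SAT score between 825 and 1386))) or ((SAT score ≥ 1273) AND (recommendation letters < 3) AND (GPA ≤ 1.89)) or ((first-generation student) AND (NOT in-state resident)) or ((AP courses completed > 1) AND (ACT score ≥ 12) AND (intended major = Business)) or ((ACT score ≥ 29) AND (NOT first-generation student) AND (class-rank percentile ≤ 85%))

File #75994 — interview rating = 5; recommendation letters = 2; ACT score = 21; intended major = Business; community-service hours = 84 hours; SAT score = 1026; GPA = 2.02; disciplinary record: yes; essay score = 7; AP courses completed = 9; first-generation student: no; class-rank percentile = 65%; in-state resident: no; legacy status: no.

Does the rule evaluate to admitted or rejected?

Atomic conditions:
  essay score ≤ 8: 7 ≤ 8 is true
  community-service hours ≥ 59 hours: 84 ≥ 59 is true
  NOT disciplinary record: yes → false
  legacy status: no → false
  interview rating ≥ 2: 5 ≥ 2 is true
  SAT score between 825 and 1386: 1026 in [825, 1386] is true
  SAT score ≥ 1273: 1026 ≥ 1273 is false
  recommendation letters < 3: 2 < 3 is true
  GPA ≤ 1.89: 2.02 ≤ 1.89 is false
  first-generation student: no → false
  NOT in-state resident: no → true
  AP courses completed > 1: 9 > 1 is true
  ACT score ≥ 12: 21 ≥ 12 is true
  intended major = Business: Business == Business is true
  ACT score ≥ 29: 21 ≥ 29 is false
  NOT first-generation student: no → true
  class-rank percentile ≤ 85%: 65 ≤ 85 is true
Combine:
[1.1] NOT true = false
[1] false AND true AND false = false
[2.2] NOT true = false
[2.3] NOT true = false
[2] false AND false AND false = false
[3] false AND true AND false = false
[4] false AND true = false
[5] true AND true AND true = true
[6] false AND true AND true = false
[root] false OR false OR false OR false OR true OR false = true
Overall: true → admitted

Admitted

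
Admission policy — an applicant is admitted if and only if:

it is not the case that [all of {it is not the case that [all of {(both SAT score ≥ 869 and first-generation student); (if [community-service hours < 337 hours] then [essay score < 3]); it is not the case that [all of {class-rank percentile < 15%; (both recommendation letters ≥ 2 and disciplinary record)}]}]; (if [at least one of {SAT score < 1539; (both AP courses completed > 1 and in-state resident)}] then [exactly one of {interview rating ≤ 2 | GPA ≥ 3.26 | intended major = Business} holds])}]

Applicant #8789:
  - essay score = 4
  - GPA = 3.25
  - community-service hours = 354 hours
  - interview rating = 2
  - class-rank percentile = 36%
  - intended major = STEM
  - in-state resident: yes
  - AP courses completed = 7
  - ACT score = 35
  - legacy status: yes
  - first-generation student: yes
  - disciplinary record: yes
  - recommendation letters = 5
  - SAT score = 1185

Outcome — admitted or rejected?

Atomic conditions:
  SAT score ≥ 869: 1185 ≥ 869 is true
  first-generation student: yes → true
  community-service hours < 337 hours: 354 < 337 is false
  essay score < 3: 4 < 3 is false
  class-rank percentile < 15%: 36 < 15 is false
  recommendation letters ≥ 2: 5 ≥ 2 is true
  disciplinary record: yes → true
  SAT score < 1539: 1185 < 1539 is true
  AP courses completed > 1: 7 > 1 is true
  in-state resident: yes → true
  interview rating ≤ 2: 2 ≤ 2 is true
  GPA ≥ 3.26: 3.25 ≥ 3.26 is false
  intended major = Business: STEM == Business is false
Combine:
[1.1.1.1] true AND true = true
[1.1.1.2] false → false (antecedent false ⇒ implication holds) = true
[1.1.1.3.1.2] true AND true = true
[1.1.1.3.1] false AND true = false
[1.1.1.3] NOT false = true
[1.1.1] true AND true AND true = true
[1.1] NOT true = false
[1.2.1.2] true AND true = true
[1.2.1] true OR true = true
[1.2.2] exactly-one(true, false, false) = true
[1.2] true → true = true
[1] false AND true = false
[root] NOT false = true
Overall: true → admitted

Admitted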